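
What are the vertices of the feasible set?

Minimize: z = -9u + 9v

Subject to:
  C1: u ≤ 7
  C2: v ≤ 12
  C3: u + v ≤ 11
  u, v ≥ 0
Each vertex is the intersection of two constraint boundaries that also satisfies all remaining constraints:
  u = 0 and v = 0 → (0, 0)
  u = 7 and v = 0 → (7, 0)
  u = 7 and u + v = 11 → (7, 4)
  u + v = 11 and u = 0 → (0, 11)

Vertices: (0, 0), (7, 0), (7, 4), (0, 11)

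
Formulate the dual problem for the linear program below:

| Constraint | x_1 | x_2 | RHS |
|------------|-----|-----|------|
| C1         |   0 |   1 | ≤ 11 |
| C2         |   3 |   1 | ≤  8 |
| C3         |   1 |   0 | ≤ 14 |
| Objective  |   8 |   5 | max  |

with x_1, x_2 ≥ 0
Minimize: z = 11y1 + 8y2 + 14y3

Subject to:
  C1: -3y2 - y3 ≤ -8
  C2: -y1 - y2 ≤ -5
  y1, y2, y3 ≥ 0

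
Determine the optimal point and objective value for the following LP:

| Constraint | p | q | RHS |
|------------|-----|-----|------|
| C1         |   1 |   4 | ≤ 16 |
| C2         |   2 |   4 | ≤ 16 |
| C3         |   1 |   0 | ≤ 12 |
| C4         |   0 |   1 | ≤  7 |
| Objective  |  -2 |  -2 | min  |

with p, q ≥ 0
p = 8, q = 0, z = -16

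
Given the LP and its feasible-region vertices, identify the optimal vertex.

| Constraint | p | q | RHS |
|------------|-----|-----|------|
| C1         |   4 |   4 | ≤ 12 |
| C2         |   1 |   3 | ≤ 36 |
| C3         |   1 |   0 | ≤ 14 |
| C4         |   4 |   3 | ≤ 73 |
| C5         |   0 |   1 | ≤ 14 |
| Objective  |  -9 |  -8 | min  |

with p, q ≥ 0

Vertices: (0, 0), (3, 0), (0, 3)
(3, 0) with z = -27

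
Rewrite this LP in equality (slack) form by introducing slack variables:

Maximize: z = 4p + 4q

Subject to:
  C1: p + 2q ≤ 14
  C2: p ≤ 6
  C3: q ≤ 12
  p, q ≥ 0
max z = 4p + 4q

s.t.
  p + 2q + s1 = 14
  p + s2 = 6
  q + s3 = 12
  p, q, s1, s2, s3 ≥ 0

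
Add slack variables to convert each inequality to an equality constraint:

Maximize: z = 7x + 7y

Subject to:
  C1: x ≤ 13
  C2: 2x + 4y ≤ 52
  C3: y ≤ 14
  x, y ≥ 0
max z = 7x + 7y

s.t.
  x + s1 = 13
  2x + 4y + s2 = 52
  y + s3 = 14
  x, y, s1, s2, s3 ≥ 0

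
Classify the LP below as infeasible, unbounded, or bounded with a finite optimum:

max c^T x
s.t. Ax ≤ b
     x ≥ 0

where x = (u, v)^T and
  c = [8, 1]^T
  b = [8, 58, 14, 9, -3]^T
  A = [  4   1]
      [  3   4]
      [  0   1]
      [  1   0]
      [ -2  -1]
The point (2, 0) satisfies every constraint, so the LP is feasible; the constraints give u ≤ 9 and v ≤ 14, which with u, v ≥ 0 keep the feasible region inside a bounded box. A feasible, bounded LP attains a finite optimum at a vertex.

Evaluating z = 8u + v at each vertex:
  (1.5, 0): z = 12
  (2, 0): z = 16
  (0, 8): z = 8
  (0, 3): z = 3

The LP has an optimal solution: (2, 0) with z = 16.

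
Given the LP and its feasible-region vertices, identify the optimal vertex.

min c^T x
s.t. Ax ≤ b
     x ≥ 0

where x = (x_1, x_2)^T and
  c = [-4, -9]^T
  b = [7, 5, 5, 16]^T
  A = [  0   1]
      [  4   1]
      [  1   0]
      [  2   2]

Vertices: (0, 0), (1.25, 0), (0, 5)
Evaluating z = -4x_1 - 9x_2 at each vertex:
  (0, 0): z = 0
  (1.25, 0): z = -5
  (0, 5): z = -45

The smallest value is z = -45, attained at (0, 5).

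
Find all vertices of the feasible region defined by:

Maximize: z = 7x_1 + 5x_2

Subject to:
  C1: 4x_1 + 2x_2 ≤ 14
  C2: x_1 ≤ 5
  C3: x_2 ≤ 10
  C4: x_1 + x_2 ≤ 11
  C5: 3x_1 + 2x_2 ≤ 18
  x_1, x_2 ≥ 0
Each vertex is the intersection of two constraint boundaries that also satisfies all remaining constraints:
  x_1 = 0 and x_2 = 0 → (0, 0)
  4x_1 + 2x_2 = 14 and x_2 = 0 → (3.5, 0)
  4x_1 + 2x_2 = 14 and x_1 = 0 → (0, 7)

Vertices: (0, 0), (3.5, 0), (0, 7)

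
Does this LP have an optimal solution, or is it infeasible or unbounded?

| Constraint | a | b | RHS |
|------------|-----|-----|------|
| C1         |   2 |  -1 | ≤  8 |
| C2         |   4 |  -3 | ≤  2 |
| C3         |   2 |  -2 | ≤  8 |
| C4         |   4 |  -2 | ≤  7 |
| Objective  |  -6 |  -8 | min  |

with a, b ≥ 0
Feasible point: (0, 0) satisfies every constraint, so the LP is feasible.
Direction d = (0, 1): for each constraint row a, a·d ≤ 0 —
  (2)(0) + (-1)(1) = -1 ≤ 0
  (4)(0) + (-3)(1) = -3 ≤ 0
  (2)(0) + (-2)(1) = -2 ≤ 0
  (4)(0) + (-2)(1) = -2 ≤ 0
and d ≥ 0, so (0, 0) + t·d stays feasible for every t ≥ 0. Along this ray z = -6a - 8b changes by -8 per unit t, so z → −∞.

Unbounded — the objective can decrease without bound over the feasible region.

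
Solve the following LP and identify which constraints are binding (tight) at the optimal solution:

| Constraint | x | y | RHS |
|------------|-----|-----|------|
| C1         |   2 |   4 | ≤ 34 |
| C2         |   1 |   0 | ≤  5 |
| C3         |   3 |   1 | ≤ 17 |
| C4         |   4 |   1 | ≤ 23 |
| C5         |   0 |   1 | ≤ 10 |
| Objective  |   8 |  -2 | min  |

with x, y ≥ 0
Optimal: x = 0, y = 8.5
Slack at optimum:
  C1: slack = 0 (binding)
  C2: slack = 5
  C3: slack = 8.5
  C4: slack = 14.5
  C5: slack = 1.5
  x ≥ 0: x = 0 (binding)
  y ≥ 0: y = 8.5
Binding constraints: C1, x ≥ 0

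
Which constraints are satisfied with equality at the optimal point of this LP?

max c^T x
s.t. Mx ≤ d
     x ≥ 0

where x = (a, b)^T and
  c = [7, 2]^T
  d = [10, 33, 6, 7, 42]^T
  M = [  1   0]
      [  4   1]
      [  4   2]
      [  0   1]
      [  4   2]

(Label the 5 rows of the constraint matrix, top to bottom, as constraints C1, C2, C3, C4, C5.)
Optimal: a = 1.5, b = 0
Slack at optimum:
  C1: slack = 8.5
  C2: slack = 27
  C3: slack = 0 (binding)
  C4: slack = 7
  C5: slack = 36
  a ≥ 0: a = 1.5
  b ≥ 0: b = 0 (binding)
Binding constraints: C3, b ≥ 0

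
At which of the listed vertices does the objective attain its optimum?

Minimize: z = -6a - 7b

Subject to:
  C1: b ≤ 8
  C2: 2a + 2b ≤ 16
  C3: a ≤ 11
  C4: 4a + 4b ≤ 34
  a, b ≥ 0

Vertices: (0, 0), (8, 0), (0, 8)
(0, 8) with z = -56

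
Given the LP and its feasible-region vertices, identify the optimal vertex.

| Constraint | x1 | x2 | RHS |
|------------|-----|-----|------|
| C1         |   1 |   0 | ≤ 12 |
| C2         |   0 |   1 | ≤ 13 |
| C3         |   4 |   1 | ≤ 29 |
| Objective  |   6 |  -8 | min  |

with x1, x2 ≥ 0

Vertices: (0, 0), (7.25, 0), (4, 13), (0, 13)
Evaluating z = 6x1 - 8x2 at each vertex:
  (0, 0): z = 0
  (7.25, 0): z = 43.5
  (4, 13): z = -80
  (0, 13): z = -104

The smallest value is z = -104, attained at (0, 13).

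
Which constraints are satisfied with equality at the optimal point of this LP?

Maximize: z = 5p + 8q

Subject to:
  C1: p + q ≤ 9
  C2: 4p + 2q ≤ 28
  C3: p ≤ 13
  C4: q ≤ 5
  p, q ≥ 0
Optimal: p = 4, q = 5
Slack at optimum:
  C1: slack = 0 (binding)
  C2: slack = 2
  C3: slack = 9
  C4: slack = 0 (binding)
  p ≥ 0: p = 4
  q ≥ 0: q = 5
Binding constraints: C1, C4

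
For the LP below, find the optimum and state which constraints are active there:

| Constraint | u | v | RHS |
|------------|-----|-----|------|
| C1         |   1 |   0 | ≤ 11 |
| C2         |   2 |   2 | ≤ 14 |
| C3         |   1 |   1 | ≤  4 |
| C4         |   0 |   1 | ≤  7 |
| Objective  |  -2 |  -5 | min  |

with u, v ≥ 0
Optimal: u = 0, v = 4
Slack at optimum:
  C1: slack = 11
  C2: slack = 6
  C3: slack = 0 (binding)
  C4: slack = 3
  u ≥ 0: u = 0 (binding)
  v ≥ 0: v = 4
Binding constraints: C3, u ≥ 0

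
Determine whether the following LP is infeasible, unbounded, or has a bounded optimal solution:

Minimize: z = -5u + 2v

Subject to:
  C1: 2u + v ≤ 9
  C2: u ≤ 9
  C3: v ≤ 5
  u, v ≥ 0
The point (4.5, 0) satisfies every constraint, so the LP is feasible; the constraints give u ≤ 9 and v ≤ 5, which with u, v ≥ 0 keep the feasible region inside a bounded box. A feasible, bounded LP attains a finite optimum at a vertex.

Evaluating z = -5u + 2v at each vertex:
  (0, 0): z = 0
  (4.5, 0): z = -22.5
  (2, 5): z = 0
  (0, 5): z = 10

The LP has an optimal solution: (4.5, 0) with z = -22.5.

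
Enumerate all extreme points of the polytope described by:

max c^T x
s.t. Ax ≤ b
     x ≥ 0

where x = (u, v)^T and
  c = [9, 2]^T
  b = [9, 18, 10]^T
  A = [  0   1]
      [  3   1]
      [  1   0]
Each vertex is the intersection of two constraint boundaries that also satisfies all remaining constraints:
  u = 0 and v = 0 → (0, 0)
  3u + v = 18 and v = 0 → (6, 0)
  v = 9 and 3u + v = 18 → (3, 9)
  v = 9 and u = 0 → (0, 9)

Vertices: (0, 0), (6, 0), (3, 9), (0, 9)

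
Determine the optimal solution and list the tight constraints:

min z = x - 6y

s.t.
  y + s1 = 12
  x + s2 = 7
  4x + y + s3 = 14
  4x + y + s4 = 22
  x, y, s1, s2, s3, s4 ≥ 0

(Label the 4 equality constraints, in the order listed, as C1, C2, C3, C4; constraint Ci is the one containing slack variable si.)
Optimal: x = 0, y = 12
Binding: C1, x ≥ 0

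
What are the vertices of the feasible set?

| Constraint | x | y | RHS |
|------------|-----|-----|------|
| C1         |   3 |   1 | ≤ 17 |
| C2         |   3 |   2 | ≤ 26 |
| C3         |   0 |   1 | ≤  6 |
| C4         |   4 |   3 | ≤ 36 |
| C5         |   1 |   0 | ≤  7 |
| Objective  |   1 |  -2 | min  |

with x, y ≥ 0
Each vertex is the intersection of two constraint boundaries that also satisfies all remaining constraints:
  x = 0 and y = 0 → (0, 0)
  3x + y = 17 and y = 0 → (5.667, 0)
  3x + y = 17 and y = 6 → (3.667, 6)
  y = 6 and x = 0 → (0, 6)

Vertices: (0, 0), (5.667, 0), (3.667, 6), (0, 6)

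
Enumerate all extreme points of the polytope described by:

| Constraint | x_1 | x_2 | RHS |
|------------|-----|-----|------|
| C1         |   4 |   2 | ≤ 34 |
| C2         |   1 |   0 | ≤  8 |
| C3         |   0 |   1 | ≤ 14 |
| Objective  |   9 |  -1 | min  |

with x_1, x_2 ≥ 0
Each vertex is the intersection of two constraint boundaries that also satisfies all remaining constraints:
  x_1 = 0 and x_2 = 0 → (0, 0)
  x_1 = 8 and x_2 = 0 → (8, 0)
  4x_1 + 2x_2 = 34 and x_1 = 8 → (8, 1)
  4x_1 + 2x_2 = 34 and x_2 = 14 → (1.5, 14)
  x_2 = 14 and x_1 = 0 → (0, 14)

Vertices: (0, 0), (8, 0), (8, 1), (1.5, 14), (0, 14)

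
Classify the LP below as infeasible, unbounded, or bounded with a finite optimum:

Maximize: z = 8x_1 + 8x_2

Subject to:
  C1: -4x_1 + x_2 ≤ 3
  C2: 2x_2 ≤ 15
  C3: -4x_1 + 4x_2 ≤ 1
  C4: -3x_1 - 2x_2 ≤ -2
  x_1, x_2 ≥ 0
Feasible point: (1, 0) satisfies every constraint, so the LP is feasible.
Direction d = (1, 0): for each constraint row a, a·d ≤ 0 —
  (-4)(1) + (1)(0) = -4 ≤ 0
  (0)(1) + (2)(0) = 0 ≤ 0
  (-4)(1) + (4)(0) = -4 ≤ 0
  (-3)(1) + (-2)(0) = -3 ≤ 0
and d ≥ 0, so (1, 0) + t·d stays feasible for every t ≥ 0. Along this ray z = 8x_1 + 8x_2 changes by 8 per unit t, so z → +∞.

Unbounded: there is a feasible ray along which z → +∞.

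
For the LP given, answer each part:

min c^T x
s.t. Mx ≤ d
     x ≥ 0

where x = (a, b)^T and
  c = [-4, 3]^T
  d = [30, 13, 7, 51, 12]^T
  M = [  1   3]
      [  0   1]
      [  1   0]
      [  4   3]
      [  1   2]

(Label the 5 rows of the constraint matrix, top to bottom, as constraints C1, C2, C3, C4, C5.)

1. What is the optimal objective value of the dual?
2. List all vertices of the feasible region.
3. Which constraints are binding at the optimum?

1. -28 (by strong duality, equal to the primal optimum)
2. (0, 0), (7, 0), (7, 2.5), (0, 6)
3. C3, b ≥ 0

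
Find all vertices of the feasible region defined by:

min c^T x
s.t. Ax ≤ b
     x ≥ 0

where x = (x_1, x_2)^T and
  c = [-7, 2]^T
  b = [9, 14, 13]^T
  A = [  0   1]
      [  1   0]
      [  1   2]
Each vertex is the intersection of two constraint boundaries that also satisfies all remaining constraints:
  x_1 = 0 and x_2 = 0 → (0, 0)
  x_1 + 2x_2 = 13 and x_2 = 0 → (13, 0)
  x_1 + 2x_2 = 13 and x_1 = 0 → (0, 6.5)

Vertices: (0, 0), (13, 0), (0, 6.5)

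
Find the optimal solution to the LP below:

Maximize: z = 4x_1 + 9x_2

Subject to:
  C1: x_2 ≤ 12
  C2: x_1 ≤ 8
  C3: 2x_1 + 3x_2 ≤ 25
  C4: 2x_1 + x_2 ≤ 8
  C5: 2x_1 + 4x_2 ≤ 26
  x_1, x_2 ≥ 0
Each vertex is the intersection of two constraint boundaries that also satisfies all remaining constraints:
  x_1 = 0 and x_2 = 0 → (0, 0)
  2x_1 + x_2 = 8 and x_2 = 0 → (4, 0)
  2x_1 + x_2 = 8 and 2x_1 + 4x_2 = 26 → (1, 6)
  2x_1 + 4x_2 = 26 and x_1 = 0 → (0, 6.5)

Evaluating z = 4x_1 + 9x_2 at each vertex:
  (0, 0): z = 0
  (4, 0): z = 16
  (1, 6): z = 58
  (0, 6.5): z = 58.5

The maximum is at (0, 6.5) with z = 58.5.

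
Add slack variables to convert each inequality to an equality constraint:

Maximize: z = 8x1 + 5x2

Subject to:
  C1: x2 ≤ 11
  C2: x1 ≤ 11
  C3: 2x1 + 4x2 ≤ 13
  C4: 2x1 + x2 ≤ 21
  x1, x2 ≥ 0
max z = 8x1 + 5x2

s.t.
  x2 + s1 = 11
  x1 + s2 = 11
  2x1 + 4x2 + s3 = 13
  2x1 + x2 + s4 = 21
  x1, x2, s1, s2, s3, s4 ≥ 0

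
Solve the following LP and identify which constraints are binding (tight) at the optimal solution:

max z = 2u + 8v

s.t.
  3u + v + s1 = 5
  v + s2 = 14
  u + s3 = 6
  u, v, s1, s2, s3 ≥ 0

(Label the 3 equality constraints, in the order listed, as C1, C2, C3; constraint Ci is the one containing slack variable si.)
Optimal: u = 0, v = 5
Binding: C1, u ≥ 0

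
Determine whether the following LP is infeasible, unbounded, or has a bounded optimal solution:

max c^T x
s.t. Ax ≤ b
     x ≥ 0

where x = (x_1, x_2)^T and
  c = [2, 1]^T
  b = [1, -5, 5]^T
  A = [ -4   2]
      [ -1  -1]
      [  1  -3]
Feasible point: (2, 3) satisfies every constraint, so the LP is feasible.
Direction d = (1, 1): for each constraint row a, a·d ≤ 0 —
  (-4)(1) + (2)(1) = -2 ≤ 0
  (-1)(1) + (-1)(1) = -2 ≤ 0
  (1)(1) + (-3)(1) = -2 ≤ 0
and d ≥ 0, so (2, 3) + t·d stays feasible for every t ≥ 0. Along this ray z = 2x_1 + x_2 changes by 3 per unit t, so z → +∞.

The LP is unbounded; z can be made arbitrarily large.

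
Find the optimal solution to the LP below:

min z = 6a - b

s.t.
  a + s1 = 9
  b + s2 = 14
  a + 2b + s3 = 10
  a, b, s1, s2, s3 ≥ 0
Each vertex is the intersection of two constraint boundaries that also satisfies all remaining constraints:
  a = 0 and b = 0 → (0, 0)
  a = 9 and b = 0 → (9, 0)
  a = 9 and a + 2b = 10 → (9, 0.5)
  a + 2b = 10 and a = 0 → (0, 5)

Evaluating z = 6a - b at each vertex:
  (0, 0): z = 0
  (9, 0): z = 54
  (9, 0.5): z = 53.5
  (0, 5): z = -5

The minimum is at (0, 5) with z = -5.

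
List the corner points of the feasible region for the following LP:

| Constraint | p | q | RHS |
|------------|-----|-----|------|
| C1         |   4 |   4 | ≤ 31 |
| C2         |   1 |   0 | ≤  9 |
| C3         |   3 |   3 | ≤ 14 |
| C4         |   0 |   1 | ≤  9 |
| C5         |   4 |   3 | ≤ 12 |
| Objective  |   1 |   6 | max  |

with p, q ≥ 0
Each vertex is the intersection of two constraint boundaries that also satisfies all remaining constraints:
  p = 0 and q = 0 → (0, 0)
  4p + 3q = 12 and q = 0 → (3, 0)
  4p + 3q = 12 and p = 0 → (0, 4)

Vertices: (0, 0), (3, 0), (0, 4)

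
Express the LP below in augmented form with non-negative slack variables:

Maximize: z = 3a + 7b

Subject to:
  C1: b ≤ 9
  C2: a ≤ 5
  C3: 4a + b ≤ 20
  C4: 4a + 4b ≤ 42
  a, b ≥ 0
max z = 3a + 7b

s.t.
  b + s1 = 9
  a + s2 = 5
  4a + b + s3 = 20
  4a + 4b + s4 = 42
  a, b, s1, s2, s3, s4 ≥ 0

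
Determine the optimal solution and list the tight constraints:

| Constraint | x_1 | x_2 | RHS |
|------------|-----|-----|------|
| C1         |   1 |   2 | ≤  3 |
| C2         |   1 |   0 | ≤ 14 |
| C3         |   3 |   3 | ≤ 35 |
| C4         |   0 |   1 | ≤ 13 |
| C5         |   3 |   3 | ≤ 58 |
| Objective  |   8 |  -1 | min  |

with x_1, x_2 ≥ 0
Optimal: x_1 = 0, x_2 = 1.5
Binding: C1, x_1 ≥ 0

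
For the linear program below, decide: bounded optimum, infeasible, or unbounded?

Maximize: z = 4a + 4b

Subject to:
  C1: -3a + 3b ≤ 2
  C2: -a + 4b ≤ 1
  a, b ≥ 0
Feasible point: (0, 0) satisfies every constraint, so the LP is feasible.
Direction d = (1, 0): for each constraint row a, a·d ≤ 0 —
  (-3)(1) + (3)(0) = -3 ≤ 0
  (-1)(1) + (4)(0) = -1 ≤ 0
and d ≥ 0, so (0, 0) + t·d stays feasible for every t ≥ 0. Along this ray z = 4a + 4b changes by 4 per unit t, so z → +∞.

Unbounded: there is a feasible ray along which z → +∞.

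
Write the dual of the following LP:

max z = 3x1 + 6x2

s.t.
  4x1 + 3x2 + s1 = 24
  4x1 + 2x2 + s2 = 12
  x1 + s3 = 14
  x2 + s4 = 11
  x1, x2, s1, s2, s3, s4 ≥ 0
Minimize: z = 24y1 + 12y2 + 14y3 + 11y4

Subject to:
  C1: -4y1 - 4y2 - y3 ≤ -3
  C2: -3y1 - 2y2 - y4 ≤ -6
  y1, y2, y3, y4 ≥ 0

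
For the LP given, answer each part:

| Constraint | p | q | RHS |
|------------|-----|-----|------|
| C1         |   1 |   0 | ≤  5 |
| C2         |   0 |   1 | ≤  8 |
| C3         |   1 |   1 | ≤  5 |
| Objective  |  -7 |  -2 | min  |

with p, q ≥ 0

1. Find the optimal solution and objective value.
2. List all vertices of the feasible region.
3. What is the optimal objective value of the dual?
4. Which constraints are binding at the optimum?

1. p = 5, q = 0, z = -35
2. (0, 0), (5, 0), (0, 5)
3. -35 (by strong duality, equal to the primal optimum)
4. C1, C3, q ≥ 0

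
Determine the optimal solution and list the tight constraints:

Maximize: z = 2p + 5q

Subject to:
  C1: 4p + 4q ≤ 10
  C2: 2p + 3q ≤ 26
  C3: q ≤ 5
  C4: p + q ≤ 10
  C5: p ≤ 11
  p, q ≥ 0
Optimal: p = 0, q = 2.5
Slack at optimum:
  C1: slack = 0 (binding)
  C2: slack = 18.5
  C3: slack = 2.5
  C4: slack = 7.5
  C5: slack = 11
  p ≥ 0: p = 0 (binding)
  q ≥ 0: q = 2.5
Binding constraints: C1, p ≥ 0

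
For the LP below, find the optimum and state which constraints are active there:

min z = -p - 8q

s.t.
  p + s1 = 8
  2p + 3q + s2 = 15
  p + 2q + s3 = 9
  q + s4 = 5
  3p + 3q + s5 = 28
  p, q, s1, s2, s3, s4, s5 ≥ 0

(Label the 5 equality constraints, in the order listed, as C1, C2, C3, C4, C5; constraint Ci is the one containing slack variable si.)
Optimal: p = 0, q = 4.5
Binding: C3, p ≥ 0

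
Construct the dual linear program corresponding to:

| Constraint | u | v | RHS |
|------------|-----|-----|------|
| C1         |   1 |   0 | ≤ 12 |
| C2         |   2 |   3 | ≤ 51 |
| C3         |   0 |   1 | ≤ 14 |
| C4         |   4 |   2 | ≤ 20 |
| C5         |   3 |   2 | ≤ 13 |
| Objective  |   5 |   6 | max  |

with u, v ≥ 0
Minimize: z = 12y1 + 51y2 + 14y3 + 20y4 + 13y5

Subject to:
  C1: -y1 - 2y2 - 4y4 - 3y5 ≤ -5
  C2: -3y2 - y3 - 2y4 - 2y5 ≤ -6
  y1, y2, y3, y4, y5 ≥ 0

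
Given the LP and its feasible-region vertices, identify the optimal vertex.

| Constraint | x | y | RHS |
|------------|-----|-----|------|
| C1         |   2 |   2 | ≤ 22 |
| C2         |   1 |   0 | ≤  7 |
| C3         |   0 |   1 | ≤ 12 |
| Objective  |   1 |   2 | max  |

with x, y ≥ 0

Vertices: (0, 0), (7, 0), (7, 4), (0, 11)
Evaluating z = x + 2y at each vertex:
  (0, 0): z = 0
  (7, 0): z = 7
  (7, 4): z = 15
  (0, 11): z = 22

The largest value is z = 22, attained at (0, 11).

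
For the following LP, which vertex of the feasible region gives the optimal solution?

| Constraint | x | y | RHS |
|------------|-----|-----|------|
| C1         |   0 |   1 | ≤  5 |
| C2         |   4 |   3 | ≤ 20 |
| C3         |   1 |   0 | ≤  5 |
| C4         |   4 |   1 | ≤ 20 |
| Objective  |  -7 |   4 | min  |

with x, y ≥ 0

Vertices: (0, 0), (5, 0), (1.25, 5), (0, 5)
(5, 0) with z = -35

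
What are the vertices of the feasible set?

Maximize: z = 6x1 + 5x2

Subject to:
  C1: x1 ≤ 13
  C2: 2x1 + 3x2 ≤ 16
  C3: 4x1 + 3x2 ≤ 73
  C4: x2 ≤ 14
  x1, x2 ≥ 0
Each vertex is the intersection of two constraint boundaries that also satisfies all remaining constraints:
  x1 = 0 and x2 = 0 → (0, 0)
  2x1 + 3x2 = 16 and x2 = 0 → (8, 0)
  2x1 + 3x2 = 16 and x1 = 0 → (0, 5.333)

Vertices: (0, 0), (8, 0), (0, 5.333)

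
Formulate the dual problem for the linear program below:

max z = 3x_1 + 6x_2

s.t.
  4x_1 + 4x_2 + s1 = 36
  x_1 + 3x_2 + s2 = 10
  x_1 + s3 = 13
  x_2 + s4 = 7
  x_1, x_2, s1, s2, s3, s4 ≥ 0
Minimize: z = 36y1 + 10y2 + 13y3 + 7y4

Subject to:
  C1: -4y1 - y2 - y3 ≤ -3
  C2: -4y1 - 3y2 - y4 ≤ -6
  y1, y2, y3, y4 ≥ 0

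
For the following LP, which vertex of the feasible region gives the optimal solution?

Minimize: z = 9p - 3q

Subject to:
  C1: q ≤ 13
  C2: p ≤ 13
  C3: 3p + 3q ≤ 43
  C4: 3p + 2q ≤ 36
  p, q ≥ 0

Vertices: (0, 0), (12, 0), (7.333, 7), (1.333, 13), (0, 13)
Evaluating z = 9p - 3q at each vertex:
  (0, 0): z = 0
  (12, 0): z = 108
  (7.333, 7): z = 45
  (1.333, 13): z = -27
  (0, 13): z = -39

The smallest value is z = -39, attained at (0, 13).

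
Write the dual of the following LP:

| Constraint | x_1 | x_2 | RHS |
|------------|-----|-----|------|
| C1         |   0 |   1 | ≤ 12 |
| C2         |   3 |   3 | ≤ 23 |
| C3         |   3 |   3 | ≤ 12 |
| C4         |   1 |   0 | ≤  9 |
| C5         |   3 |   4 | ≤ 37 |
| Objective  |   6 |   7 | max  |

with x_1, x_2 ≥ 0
Minimize: z = 12y1 + 23y2 + 12y3 + 9y4 + 37y5

Subject to:
  C1: -3y2 - 3y3 - y4 - 3y5 ≤ -6
  C2: -y1 - 3y2 - 3y3 - 4y5 ≤ -7
  y1, y2, y3, y4, y5 ≥ 0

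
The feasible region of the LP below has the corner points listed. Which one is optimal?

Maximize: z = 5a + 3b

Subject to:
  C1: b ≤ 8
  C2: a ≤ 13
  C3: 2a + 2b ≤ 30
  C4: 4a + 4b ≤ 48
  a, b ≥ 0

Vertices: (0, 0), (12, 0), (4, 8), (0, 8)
(12, 0) with z = 60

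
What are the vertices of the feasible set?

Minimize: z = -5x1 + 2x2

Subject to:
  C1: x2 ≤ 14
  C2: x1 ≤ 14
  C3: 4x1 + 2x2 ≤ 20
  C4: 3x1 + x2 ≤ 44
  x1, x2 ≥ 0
Each vertex is the intersection of two constraint boundaries that also satisfies all remaining constraints:
  x1 = 0 and x2 = 0 → (0, 0)
  4x1 + 2x2 = 20 and x2 = 0 → (5, 0)
  4x1 + 2x2 = 20 and x1 = 0 → (0, 10)

Vertices: (0, 0), (5, 0), (0, 10)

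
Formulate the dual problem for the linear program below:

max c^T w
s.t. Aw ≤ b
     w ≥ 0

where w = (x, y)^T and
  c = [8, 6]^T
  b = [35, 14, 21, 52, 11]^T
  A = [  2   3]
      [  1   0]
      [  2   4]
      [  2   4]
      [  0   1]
Minimize: z = 35y1 + 14y2 + 21y3 + 52y4 + 11y5

Subject to:
  C1: -2y1 - y2 - 2y3 - 2y4 ≤ -8
  C2: -3y1 - 4y3 - 4y4 - y5 ≤ -6
  y1, y2, y3, y4, y5 ≥ 0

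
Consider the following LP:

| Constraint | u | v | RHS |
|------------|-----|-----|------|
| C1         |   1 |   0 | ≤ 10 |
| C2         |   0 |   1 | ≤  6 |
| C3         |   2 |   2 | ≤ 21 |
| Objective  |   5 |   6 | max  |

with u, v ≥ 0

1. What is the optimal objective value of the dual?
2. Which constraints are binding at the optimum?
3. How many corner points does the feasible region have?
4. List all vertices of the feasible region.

1. 58.5 (by strong duality, equal to the primal optimum)
2. C2, C3
3. 5
4. (0, 0), (10, 0), (10, 0.5), (4.5, 6), (0, 6)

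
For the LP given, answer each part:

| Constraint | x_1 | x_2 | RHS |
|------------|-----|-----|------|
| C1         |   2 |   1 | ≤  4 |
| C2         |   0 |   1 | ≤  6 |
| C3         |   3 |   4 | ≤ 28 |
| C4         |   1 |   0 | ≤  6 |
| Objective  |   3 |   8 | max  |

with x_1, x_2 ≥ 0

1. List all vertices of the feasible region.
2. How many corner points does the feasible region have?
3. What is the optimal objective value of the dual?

1. (0, 0), (2, 0), (0, 4)
2. 3
3. 32 (by strong duality, equal to the primal optimum)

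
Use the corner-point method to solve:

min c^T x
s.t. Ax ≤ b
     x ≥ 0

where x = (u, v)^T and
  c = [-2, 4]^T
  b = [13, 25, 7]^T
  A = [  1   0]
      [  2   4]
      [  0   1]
Each vertex is the intersection of two constraint boundaries that also satisfies all remaining constraints:
  u = 0 and v = 0 → (0, 0)
  2u + 4v = 25 and v = 0 → (12.5, 0)
  2u + 4v = 25 and u = 0 → (0, 6.25)

Evaluating z = -2u + 4v at each vertex:
  (0, 0): z = 0
  (12.5, 0): z = -25
  (0, 6.25): z = 25

The minimum is at (12.5, 0) with z = -25.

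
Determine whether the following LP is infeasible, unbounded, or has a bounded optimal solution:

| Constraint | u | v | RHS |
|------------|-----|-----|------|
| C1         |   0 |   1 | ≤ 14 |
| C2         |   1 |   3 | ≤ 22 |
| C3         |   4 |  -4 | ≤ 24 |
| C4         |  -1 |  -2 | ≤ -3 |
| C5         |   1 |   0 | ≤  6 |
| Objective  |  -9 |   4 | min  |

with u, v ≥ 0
The point (6, 0) satisfies every constraint, so the LP is feasible; the constraints give u ≤ 6 and v ≤ 14, which with u, v ≥ 0 keep the feasible region inside a bounded box. A feasible, bounded LP attains a finite optimum at a vertex.

Evaluating z = -9u + 4v at each vertex:
  (0, 1.5): z = 6
  (3, 0): z = -27
  (6, 0): z = -54
  (6, 5.333): z = -32.67
  (0, 7.333): z = 29.33

The LP has an optimal solution: (6, 0) with z = -54.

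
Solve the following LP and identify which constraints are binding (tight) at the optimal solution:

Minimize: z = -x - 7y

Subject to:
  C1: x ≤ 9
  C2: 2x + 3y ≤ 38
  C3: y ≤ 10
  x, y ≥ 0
Optimal: x = 4, y = 10
Binding: C2, C3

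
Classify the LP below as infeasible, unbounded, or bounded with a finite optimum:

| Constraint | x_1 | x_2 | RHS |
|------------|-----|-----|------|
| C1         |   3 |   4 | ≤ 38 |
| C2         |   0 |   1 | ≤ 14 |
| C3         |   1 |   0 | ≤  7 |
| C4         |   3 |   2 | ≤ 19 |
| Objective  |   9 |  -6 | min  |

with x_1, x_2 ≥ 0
The point (0, 9.5) satisfies every constraint, so the LP is feasible; the constraints give x_1 ≤ 7 and x_2 ≤ 14, which with x_1, x_2 ≥ 0 keep the feasible region inside a bounded box. A feasible, bounded LP attains a finite optimum at a vertex.

Feasible with finite optimum z* = -57 at (0, 9.5).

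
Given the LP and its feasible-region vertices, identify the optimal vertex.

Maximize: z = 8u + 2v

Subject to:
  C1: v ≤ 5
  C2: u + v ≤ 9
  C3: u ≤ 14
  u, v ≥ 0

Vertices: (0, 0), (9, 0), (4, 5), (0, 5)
(9, 0) with z = 72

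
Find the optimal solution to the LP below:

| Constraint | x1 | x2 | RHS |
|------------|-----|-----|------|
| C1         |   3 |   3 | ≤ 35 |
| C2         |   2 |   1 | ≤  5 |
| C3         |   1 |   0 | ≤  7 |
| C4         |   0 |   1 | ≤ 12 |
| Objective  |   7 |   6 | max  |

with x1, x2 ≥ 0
Each vertex is the intersection of two constraint boundaries that also satisfies all remaining constraints:
  x1 = 0 and x2 = 0 → (0, 0)
  2x1 + x2 = 5 and x2 = 0 → (2.5, 0)
  2x1 + x2 = 5 and x1 = 0 → (0, 5)

Evaluating z = 7x1 + 6x2 at each vertex:
  (0, 0): z = 0
  (2.5, 0): z = 17.5
  (0, 5): z = 30

The maximum is at (0, 5) with z = 30.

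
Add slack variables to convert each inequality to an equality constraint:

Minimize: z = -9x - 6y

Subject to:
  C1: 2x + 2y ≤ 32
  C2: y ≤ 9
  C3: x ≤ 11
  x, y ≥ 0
min z = -9x - 6y

s.t.
  2x + 2y + s1 = 32
  y + s2 = 9
  x + s3 = 11
  x, y, s1, s2, s3 ≥ 0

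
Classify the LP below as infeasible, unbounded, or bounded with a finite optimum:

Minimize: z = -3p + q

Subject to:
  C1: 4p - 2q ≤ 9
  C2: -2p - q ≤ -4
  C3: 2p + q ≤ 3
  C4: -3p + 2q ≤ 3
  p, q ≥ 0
C3 requires 2p + q ≤ 3, while C2 (-2p - q ≤ -4) is equivalent to 2p + q ≥ 4. Together they would need 4 ≤ 2p + q ≤ 3, which is impossible since 4 > 3. No point satisfies all constraints.

The feasible region is empty; the LP is infeasible.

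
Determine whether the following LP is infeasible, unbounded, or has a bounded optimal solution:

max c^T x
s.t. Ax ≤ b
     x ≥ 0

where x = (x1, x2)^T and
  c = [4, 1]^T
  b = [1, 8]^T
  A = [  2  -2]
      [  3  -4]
Feasible point: (0, 0) satisfies every constraint, so the LP is feasible.
Direction d = (0, 1): for each constraint row a, a·d ≤ 0 —
  (2)(0) + (-2)(1) = -2 ≤ 0
  (3)(0) + (-4)(1) = -4 ≤ 0
and d ≥ 0, so (0, 0) + t·d stays feasible for every t ≥ 0. Along this ray z = 4x1 + x2 changes by 1 per unit t, so z → +∞.

Unbounded: there is a feasible ray along which z → +∞.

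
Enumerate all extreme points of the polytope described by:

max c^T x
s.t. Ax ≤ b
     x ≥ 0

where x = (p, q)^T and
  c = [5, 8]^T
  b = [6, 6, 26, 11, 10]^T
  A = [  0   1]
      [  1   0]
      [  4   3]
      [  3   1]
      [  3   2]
Each vertex is the intersection of two constraint boundaries that also satisfies all remaining constraints:
  p = 0 and q = 0 → (0, 0)
  3p + 2q = 10 and q = 0 → (3.333, 0)
  3p + 2q = 10 and p = 0 → (0, 5)

Vertices: (0, 0), (3.333, 0), (0, 5)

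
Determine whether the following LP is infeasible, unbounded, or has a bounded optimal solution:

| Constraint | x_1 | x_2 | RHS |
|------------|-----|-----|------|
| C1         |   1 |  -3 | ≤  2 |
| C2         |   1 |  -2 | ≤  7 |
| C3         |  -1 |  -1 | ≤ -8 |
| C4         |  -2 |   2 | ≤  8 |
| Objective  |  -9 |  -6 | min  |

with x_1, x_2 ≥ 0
Feasible point: (2, 6) satisfies every constraint, so the LP is feasible.
Direction d = (1, 1): for each constraint row a, a·d ≤ 0 —
  (1)(1) + (-3)(1) = -2 ≤ 0
  (1)(1) + (-2)(1) = -1 ≤ 0
  (-1)(1) + (-1)(1) = -2 ≤ 0
  (-2)(1) + (2)(1) = 0 ≤ 0
and d ≥ 0, so (2, 6) + t·d stays feasible for every t ≥ 0. Along this ray z = -9x_1 - 6x_2 changes by -15 per unit t, so z → −∞.

The LP is unbounded; z can be made arbitrarily small.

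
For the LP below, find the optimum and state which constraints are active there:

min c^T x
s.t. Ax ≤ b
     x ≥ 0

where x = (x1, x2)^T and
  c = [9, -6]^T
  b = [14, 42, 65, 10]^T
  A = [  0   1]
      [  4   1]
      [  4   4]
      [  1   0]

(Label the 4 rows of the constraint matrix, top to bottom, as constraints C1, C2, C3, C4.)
Optimal: x1 = 0, x2 = 14
Slack at optimum:
  C1: slack = 0 (binding)
  C2: slack = 28
  C3: slack = 9
  C4: slack = 10
  x1 ≥ 0: x1 = 0 (binding)
  x2 ≥ 0: x2 = 14
Binding constraints: C1, x1 ≥ 0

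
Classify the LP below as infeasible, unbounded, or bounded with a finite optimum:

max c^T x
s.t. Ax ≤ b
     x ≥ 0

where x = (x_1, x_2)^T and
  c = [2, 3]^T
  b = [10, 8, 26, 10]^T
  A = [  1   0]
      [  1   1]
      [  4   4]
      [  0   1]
The point (0, 6.5) satisfies every constraint, so the LP is feasible; the constraints give x_1 ≤ 10 and x_2 ≤ 10, which with x_1, x_2 ≥ 0 keep the feasible region inside a bounded box. A feasible, bounded LP attains a finite optimum at a vertex.

Feasible with finite optimum z* = 19.5 at (0, 6.5).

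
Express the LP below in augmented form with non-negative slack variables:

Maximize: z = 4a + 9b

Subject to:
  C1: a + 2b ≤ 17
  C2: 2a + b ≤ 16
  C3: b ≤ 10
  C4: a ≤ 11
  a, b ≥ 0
max z = 4a + 9b

s.t.
  a + 2b + s1 = 17
  2a + b + s2 = 16
  b + s3 = 10
  a + s4 = 11
  a, b, s1, s2, s3, s4 ≥ 0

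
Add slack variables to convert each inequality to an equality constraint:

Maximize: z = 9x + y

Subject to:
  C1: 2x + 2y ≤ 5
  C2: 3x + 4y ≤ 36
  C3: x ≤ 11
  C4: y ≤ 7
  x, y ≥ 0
max z = 9x + y

s.t.
  2x + 2y + s1 = 5
  3x + 4y + s2 = 36
  x + s3 = 11
  y + s4 = 7
  x, y, s1, s2, s3, s4 ≥ 0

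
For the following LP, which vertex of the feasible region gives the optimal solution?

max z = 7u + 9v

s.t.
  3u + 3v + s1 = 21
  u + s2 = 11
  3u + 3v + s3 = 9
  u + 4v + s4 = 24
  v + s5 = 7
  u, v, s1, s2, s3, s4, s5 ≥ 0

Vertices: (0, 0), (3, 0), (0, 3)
Evaluating z = 7u + 9v at each vertex:
  (0, 0): z = 0
  (3, 0): z = 21
  (0, 3): z = 27

The largest value is z = 27, attained at (0, 3).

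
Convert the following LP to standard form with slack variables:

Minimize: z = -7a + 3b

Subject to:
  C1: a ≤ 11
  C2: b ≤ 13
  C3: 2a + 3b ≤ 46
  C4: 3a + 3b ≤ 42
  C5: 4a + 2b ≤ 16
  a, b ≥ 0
min z = -7a + 3b

s.t.
  a + s1 = 11
  b + s2 = 13
  2a + 3b + s3 = 46
  3a + 3b + s4 = 42
  4a + 2b + s5 = 16
  a, b, s1, s2, s3, s4, s5 ≥ 0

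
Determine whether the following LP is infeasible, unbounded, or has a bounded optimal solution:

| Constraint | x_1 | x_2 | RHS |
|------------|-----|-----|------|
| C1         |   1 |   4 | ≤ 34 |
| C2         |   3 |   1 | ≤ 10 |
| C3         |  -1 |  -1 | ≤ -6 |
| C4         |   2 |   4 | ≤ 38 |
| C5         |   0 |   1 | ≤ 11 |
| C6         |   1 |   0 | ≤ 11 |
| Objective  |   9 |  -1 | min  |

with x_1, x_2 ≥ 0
The point (0, 8.5) satisfies every constraint, so the LP is feasible; the constraints give x_1 ≤ 11 and x_2 ≤ 11, which with x_1, x_2 ≥ 0 keep the feasible region inside a bounded box. A feasible, bounded LP attains a finite optimum at a vertex.

Evaluating z = 9x_1 - x_2 at each vertex:
  (0, 6): z = -6
  (2, 4): z = 14
  (0.5455, 8.364): z = -3.455
  (0, 8.5): z = -8.5

Feasible with finite optimum z* = -8.5 at (0, 8.5).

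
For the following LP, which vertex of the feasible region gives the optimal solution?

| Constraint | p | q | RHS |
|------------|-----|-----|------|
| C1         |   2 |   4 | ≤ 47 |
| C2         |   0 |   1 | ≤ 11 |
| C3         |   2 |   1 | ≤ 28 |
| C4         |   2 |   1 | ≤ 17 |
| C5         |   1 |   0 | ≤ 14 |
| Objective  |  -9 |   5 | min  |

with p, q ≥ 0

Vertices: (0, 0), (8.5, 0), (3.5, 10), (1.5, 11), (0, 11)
Evaluating z = -9p + 5q at each vertex:
  (0, 0): z = 0
  (8.5, 0): z = -76.5
  (3.5, 10): z = 18.5
  (1.5, 11): z = 41.5
  (0, 11): z = 55

The smallest value is z = -76.5, attained at (8.5, 0).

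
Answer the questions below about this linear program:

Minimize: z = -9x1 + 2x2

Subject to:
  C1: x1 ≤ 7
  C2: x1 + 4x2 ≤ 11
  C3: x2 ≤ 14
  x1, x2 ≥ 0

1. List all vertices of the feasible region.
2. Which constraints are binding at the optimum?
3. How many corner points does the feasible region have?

1. (0, 0), (7, 0), (7, 1), (0, 2.75)
2. C1, x2 ≥ 0
3. 4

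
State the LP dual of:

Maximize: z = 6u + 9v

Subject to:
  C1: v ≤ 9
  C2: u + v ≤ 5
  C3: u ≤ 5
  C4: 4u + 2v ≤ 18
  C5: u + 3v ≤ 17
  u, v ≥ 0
Minimize: z = 9y1 + 5y2 + 5y3 + 18y4 + 17y5

Subject to:
  C1: -y2 - y3 - 4y4 - y5 ≤ -6
  C2: -y1 - y2 - 2y4 - 3y5 ≤ -9
  y1, y2, y3, y4, y5 ≥ 0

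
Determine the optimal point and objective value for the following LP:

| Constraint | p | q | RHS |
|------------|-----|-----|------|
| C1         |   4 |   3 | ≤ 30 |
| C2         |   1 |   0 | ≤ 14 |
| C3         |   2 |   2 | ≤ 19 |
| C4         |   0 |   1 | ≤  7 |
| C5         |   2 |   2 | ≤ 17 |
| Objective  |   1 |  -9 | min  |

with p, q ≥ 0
p = 0, q = 7, z = -63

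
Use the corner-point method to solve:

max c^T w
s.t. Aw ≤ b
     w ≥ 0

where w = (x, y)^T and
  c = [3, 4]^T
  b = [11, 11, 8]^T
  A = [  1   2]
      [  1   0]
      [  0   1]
Each vertex is the intersection of two constraint boundaries that also satisfies all remaining constraints:
  x = 0 and y = 0 → (0, 0)
  x + 2y = 11 and x = 11 → (11, 0)
  x + 2y = 11 and x = 0 → (0, 5.5)

Evaluating z = 3x + 4y at each vertex:
  (0, 0): z = 0
  (11, 0): z = 33
  (0, 5.5): z = 22

The maximum is at (11, 0) with z = 33.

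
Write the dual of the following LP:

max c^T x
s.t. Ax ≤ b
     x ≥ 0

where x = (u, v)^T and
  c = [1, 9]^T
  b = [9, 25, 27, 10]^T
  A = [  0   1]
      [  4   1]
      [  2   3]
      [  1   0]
Minimize: z = 9y1 + 25y2 + 27y3 + 10y4

Subject to:
  C1: -4y2 - 2y3 - y4 ≤ -1
  C2: -y1 - y2 - 3y3 ≤ -9
  y1, y2, y3, y4 ≥ 0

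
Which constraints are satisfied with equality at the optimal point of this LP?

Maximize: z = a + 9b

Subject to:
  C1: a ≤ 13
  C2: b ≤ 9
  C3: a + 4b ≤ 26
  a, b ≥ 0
Optimal: a = 0, b = 6.5
Slack at optimum:
  C1: slack = 13
  C2: slack = 2.5
  C3: slack = 0 (binding)
  a ≥ 0: a = 0 (binding)
  b ≥ 0: b = 6.5
Binding constraints: C3, a ≥ 0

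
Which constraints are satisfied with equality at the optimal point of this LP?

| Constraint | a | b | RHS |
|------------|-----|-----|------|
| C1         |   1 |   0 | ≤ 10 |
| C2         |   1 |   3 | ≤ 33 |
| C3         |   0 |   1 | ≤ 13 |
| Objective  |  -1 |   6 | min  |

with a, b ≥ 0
Optimal: a = 10, b = 0
Binding: C1, b ≥ 0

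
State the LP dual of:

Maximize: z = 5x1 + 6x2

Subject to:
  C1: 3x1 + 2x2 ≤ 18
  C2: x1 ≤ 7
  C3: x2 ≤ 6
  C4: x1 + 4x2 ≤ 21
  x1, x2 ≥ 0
Minimize: z = 18y1 + 7y2 + 6y3 + 21y4

Subject to:
  C1: -3y1 - y2 - y4 ≤ -5
  C2: -2y1 - y3 - 4y4 ≤ -6
  y1, y2, y3, y4 ≥ 0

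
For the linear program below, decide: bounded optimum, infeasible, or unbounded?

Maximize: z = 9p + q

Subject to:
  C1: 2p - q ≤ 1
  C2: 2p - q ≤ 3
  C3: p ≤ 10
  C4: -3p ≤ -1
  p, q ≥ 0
Feasible point: (1, 1) satisfies every constraint, so the LP is feasible.
Direction d = (0, 1): for each constraint row a, a·d ≤ 0 —
  (2)(0) + (-1)(1) = -1 ≤ 0
  (2)(0) + (-1)(1) = -1 ≤ 0
  (1)(0) + (0)(1) = 0 ≤ 0
  (-3)(0) + (0)(1) = 0 ≤ 0
and d ≥ 0, so (1, 1) + t·d stays feasible for every t ≥ 0. Along this ray z = 9p + q changes by 1 per unit t, so z → +∞.

The LP is unbounded; z can be made arbitrarily large.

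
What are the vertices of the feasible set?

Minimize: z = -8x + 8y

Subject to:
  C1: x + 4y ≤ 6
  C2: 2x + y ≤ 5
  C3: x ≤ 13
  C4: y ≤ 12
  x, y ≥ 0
Each vertex is the intersection of two constraint boundaries that also satisfies all remaining constraints:
  x = 0 and y = 0 → (0, 0)
  2x + y = 5 and y = 0 → (2.5, 0)
  x + 4y = 6 and 2x + y = 5 → (2, 1)
  x + 4y = 6 and x = 0 → (0, 1.5)

Vertices: (0, 0), (2.5, 0), (2, 1), (0, 1.5)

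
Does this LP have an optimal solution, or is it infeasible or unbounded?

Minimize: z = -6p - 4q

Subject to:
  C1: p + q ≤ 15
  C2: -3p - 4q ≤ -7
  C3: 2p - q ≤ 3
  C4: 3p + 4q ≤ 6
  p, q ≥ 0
C4 requires 3p + 4q ≤ 6, while C2 (-3p - 4q ≤ -7) is equivalent to 3p + 4q ≥ 7. Together they would need 7 ≤ 3p + 4q ≤ 6, which is impossible since 7 > 6. No point satisfies all constraints.

Infeasible: no point satisfies all constraints simultaneously.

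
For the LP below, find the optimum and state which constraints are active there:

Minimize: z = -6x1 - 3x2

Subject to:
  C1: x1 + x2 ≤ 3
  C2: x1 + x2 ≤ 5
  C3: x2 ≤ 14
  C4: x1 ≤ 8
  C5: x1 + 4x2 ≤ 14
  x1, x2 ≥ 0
Optimal: x1 = 3, x2 = 0
Slack at optimum:
  C1: slack = 0 (binding)
  C2: slack = 2
  C3: slack = 14
  C4: slack = 5
  C5: slack = 11
  x1 ≥ 0: x1 = 3
  x2 ≥ 0: x2 = 0 (binding)
Binding constraints: C1, x2 ≥ 0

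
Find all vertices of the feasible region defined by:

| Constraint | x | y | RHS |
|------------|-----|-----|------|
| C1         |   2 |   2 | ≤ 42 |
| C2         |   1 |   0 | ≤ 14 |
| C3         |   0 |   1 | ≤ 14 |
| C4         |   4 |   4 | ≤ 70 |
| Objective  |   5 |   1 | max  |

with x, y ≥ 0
Each vertex is the intersection of two constraint boundaries that also satisfies all remaining constraints:
  x = 0 and y = 0 → (0, 0)
  x = 14 and y = 0 → (14, 0)
  x = 14 and 4x + 4y = 70 → (14, 3.5)
  y = 14 and 4x + 4y = 70 → (3.5, 14)
  y = 14 and x = 0 → (0, 14)

Vertices: (0, 0), (14, 0), (14, 3.5), (3.5, 14), (0, 14)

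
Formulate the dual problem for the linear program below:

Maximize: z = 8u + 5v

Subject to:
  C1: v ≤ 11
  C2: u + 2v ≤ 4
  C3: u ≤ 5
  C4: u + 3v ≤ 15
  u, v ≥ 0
Minimize: z = 11y1 + 4y2 + 5y3 + 15y4

Subject to:
  C1: -y2 - y3 - y4 ≤ -8
  C2: -y1 - 2y2 - 3y4 ≤ -5
  y1, y2, y3, y4 ≥ 0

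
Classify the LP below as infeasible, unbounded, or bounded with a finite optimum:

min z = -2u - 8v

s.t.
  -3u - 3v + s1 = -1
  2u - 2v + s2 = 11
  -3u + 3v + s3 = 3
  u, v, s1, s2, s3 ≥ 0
Feasible point: (0, 1) satisfies every constraint, so the LP is feasible.
Direction d = (1, 1): for each constraint row a, a·d ≤ 0 —
  (-3)(1) + (-3)(1) = -6 ≤ 0
  (2)(1) + (-2)(1) = 0 ≤ 0
  (-3)(1) + (3)(1) = 0 ≤ 0
and d ≥ 0, so (0, 1) + t·d stays feasible for every t ≥ 0. Along this ray z = -2u - 8v changes by -10 per unit t, so z → −∞.

The LP is unbounded; z can be made arbitrarily small.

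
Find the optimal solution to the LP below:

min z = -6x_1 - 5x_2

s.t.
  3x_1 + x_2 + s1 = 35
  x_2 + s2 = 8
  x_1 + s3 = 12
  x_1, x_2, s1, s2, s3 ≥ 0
x_1 = 9, x_2 = 8, z = -94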